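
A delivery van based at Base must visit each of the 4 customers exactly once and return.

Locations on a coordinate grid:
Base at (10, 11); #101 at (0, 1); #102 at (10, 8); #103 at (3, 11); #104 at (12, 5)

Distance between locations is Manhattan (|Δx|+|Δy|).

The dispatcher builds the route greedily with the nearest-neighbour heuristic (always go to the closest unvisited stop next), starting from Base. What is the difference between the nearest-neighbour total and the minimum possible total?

12 longer than the optimal tour.

From Base: #102=3, #103=7, #104=8, #101=20 → choose #102 (3).
From #102: #104=5, #103=10, #101=17 → choose #104 (5).
From #104: #103=15, #101=16 → choose #103 (15).
From #103: #101=13 → choose #101 (13).
NN route Base → #102 → #104 → #103 → #101 → Base costs 56.
Optimal: Base → #102 → #104 → #101 → #103 → Base costs 44 (by enumerating all 12 distinct tours).
Excess = 56 − 44 = 12.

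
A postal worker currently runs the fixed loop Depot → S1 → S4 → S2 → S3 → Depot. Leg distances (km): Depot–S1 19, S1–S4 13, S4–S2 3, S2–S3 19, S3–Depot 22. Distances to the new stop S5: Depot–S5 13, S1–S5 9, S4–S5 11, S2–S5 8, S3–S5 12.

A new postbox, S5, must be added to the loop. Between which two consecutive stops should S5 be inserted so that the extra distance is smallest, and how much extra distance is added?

Insertion cost between consecutive stops i–j is d(i,S5) + d(S5,j) − d(i,j):
  between Depot and S1: 13 + 9 − 19 = 3
  between S1 and S4: 9 + 11 − 13 = 7
  between S4 and S2: 11 + 8 − 3 = 16
  between S2 and S3: 8 + 12 − 19 = 1
  between S3 and Depot: 12 + 13 − 22 = 3
Cheapest insertion is between S2 and S3, adding 1.
New total = 76 + 1 = 77.

Minimum extra distance: 1 km, inserting S5 between S2 and S3.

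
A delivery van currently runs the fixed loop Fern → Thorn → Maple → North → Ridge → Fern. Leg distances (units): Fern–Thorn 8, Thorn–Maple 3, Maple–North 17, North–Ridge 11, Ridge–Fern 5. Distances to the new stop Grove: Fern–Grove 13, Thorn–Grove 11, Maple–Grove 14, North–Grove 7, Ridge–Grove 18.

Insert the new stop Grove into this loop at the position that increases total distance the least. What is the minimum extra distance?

Adding 4 by placing Grove on the Maple–North leg.

Insertion cost between consecutive stops i–j is d(i,Grove) + d(Grove,j) − d(i,j):
  between Fern and Thorn: 13 + 11 − 8 = 16
  between Thorn and Maple: 11 + 14 − 3 = 22
  between Maple and North: 14 + 7 − 17 = 4
  between North and Ridge: 7 + 18 − 11 = 14
  between Ridge and Fern: 18 + 13 − 5 = 26
Cheapest insertion is between Maple and North, adding 4.
New total = 44 + 4 = 48.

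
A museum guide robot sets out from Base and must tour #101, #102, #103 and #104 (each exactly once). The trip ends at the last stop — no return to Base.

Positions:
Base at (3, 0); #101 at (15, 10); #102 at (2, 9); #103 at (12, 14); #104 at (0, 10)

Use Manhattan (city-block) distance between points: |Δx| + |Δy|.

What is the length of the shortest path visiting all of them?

There are 4! = 24 possible orderings.
Base - #101 - #102 - #103 - #104: 22+14+15+16 = 67
Base - #101 - #102 - #104 - #103: 22+14+3+16 = 55
Base - #101 - #103 - #102 - #104: 22+7+15+3 = 47
Base - #101 - #103 - #104 - #102: 22+7+16+3 = 48
Base - #101 - #104 - #102 - #103: 22+15+3+15 = 55
Base - #101 - #104 - #103 - #102: 22+15+16+15 = 68
Base - #102 - #101 - #103 - #104: 10+14+7+16 = 47
Base - #102 - #101 - #104 - #103: 10+14+15+16 = 55
Base - #102 - #103 - #101 - #104: 10+15+7+15 = 47
Base - #102 - #103 - #104 - #101: 10+15+16+15 = 56
Base - #102 - #104 - #101 - #103: 10+3+15+7 = 35
Base - #102 - #104 - #103 - #101: 10+3+16+7 = 36
Base - #103 - #101 - #102 - #104: 23+7+14+3 = 47
Base - #103 - #101 - #104 - #102: 23+7+15+3 = 48
… (10 more)
The minimum is 35.
One shortest path: Base → #102 → #104 → #101 → #103.

35 — the minimum one-way total.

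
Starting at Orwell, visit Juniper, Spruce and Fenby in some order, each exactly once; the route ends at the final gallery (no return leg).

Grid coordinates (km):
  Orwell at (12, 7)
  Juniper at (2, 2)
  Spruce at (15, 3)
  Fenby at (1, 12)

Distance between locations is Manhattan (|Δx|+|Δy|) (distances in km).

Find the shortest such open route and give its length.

32 km — the minimum one-way total.

There are 3! = 6 possible orderings.
Orwell → Juniper → Spruce → Fenby: 15+14+23 = 52
Orwell → Juniper → Fenby → Spruce: 15+11+23 = 49
Orwell → Spruce → Juniper → Fenby: 7+14+11 = 32
Orwell → Spruce → Fenby → Juniper: 7+23+11 = 41
Orwell → Fenby → Juniper → Spruce: 16+11+14 = 41
Orwell → Fenby → Spruce → Juniper: 16+23+14 = 53
The minimum is 32.
One shortest path: Orwell → Spruce → Juniper → Fenby.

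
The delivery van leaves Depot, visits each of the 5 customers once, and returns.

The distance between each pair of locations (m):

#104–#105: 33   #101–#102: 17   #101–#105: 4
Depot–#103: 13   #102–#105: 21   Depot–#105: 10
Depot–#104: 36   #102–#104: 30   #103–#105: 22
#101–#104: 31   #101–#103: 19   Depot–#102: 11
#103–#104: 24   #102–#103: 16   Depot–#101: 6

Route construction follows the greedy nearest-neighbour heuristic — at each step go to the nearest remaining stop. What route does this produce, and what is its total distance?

Depot → [#101:6 / #105:10 / #102:11 / #103:13 / #104:36] → #101 (6)
#101 → [#105:4 / #102:17 / #103:19 / #104:31] → #105 (4)
#105 → [#102:21 / #103:22 / #104:33] → #102 (21)
#102 → [#103:16 / #104:30] → #103 (16)
#103 → [#104:24] → #104 (24)
Return #104→Depot: 36.
Total = 6 + 4 + 21 + 16 + 24 + 36 = 107.

Total distance 107 m via the nearest-neighbour route Depot → #101 → #105 → #102 → #103 → #104 → Depot.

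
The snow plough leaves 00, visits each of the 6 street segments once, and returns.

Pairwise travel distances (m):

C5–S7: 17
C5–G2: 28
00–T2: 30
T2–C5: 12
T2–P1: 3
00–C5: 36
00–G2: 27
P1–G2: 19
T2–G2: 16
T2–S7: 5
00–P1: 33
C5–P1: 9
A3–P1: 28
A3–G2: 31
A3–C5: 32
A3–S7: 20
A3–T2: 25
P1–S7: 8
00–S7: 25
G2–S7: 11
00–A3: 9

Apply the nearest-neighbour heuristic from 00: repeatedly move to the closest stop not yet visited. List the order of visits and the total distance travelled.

101 m along 00 → A3 → S7 → T2 → P1 → C5 → G2 → 00.

00 → [A3:9 / S7:25 / G2:27 / T2:30 / P1:33 / C5:36] → A3 (9)
A3 → [S7:20 / T2:25 / P1:28 / G2:31 / C5:32] → S7 (20)
S7 → [T2:5 / P1:8 / G2:11 / C5:17] → T2 (5)
T2 → [P1:3 / C5:12 / G2:16] → P1 (3)
P1 → [C5:9 / G2:19] → C5 (9)
C5 → [G2:28] → G2 (28)
Return G2→00: 27.
Total = 9 + 20 + 5 + 3 + 9 + 28 + 27 = 101.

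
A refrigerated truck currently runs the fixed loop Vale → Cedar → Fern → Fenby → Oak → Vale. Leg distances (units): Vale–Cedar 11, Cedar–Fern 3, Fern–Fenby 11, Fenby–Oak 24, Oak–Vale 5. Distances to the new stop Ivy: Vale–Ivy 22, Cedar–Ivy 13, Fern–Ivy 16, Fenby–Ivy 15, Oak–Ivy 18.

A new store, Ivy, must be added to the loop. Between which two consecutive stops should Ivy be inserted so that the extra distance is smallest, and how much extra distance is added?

Adding 9 by placing Ivy on the Fenby–Oak leg.

Insertion cost between consecutive stops i–j is d(i,Ivy) + d(Ivy,j) − d(i,j):
  between Vale and Cedar: 22 + 13 − 11 = 24
  between Cedar and Fern: 13 + 16 − 3 = 26
  between Fern and Fenby: 16 + 15 − 11 = 20
  between Fenby and Oak: 15 + 18 − 24 = 9
  between Oak and Vale: 18 + 22 − 5 = 35
Cheapest insertion is between Fenby and Oak, adding 9.
New total = 54 + 9 = 63.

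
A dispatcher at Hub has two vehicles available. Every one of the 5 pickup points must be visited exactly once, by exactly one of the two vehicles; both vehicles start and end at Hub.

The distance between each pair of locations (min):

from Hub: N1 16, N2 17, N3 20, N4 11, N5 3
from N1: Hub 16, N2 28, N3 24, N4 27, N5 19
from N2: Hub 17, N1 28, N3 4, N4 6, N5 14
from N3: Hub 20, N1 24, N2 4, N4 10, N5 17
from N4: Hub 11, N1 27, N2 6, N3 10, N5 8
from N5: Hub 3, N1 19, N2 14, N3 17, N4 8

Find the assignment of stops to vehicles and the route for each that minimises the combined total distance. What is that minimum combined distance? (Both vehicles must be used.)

Minimum combined distance: 67 min.

Check every non-empty split of the stops between the two vehicles; for each half take its own optimal tour:
  {N1} + {N2, N3, N4, N5}: 32 + 41 = 73
  {N2} + {N1, N3, N4, N5}: 34 + 61 = 95
  {N1, N2} + {N3, N4, N5}: 61 + 41 = 102
  {N3} + {N1, N2, N4, N5}: 40 + 61 = 101
  {N1, N3} + {N2, N4, N5}: 60 + 34 = 94
  {N2, N3} + {N1, N4, N5}: 41 + 54 = 95
  … (15 splits in total)
  {N1, N2, N3, N4} + {N5}: 61 + 6 = 67  ← best
Best: vehicle 1 Hub → N1 → N3 → N2 → N4 → Hub = 61; vehicle 2 Hub → N5 → Hub = 6; combined 67.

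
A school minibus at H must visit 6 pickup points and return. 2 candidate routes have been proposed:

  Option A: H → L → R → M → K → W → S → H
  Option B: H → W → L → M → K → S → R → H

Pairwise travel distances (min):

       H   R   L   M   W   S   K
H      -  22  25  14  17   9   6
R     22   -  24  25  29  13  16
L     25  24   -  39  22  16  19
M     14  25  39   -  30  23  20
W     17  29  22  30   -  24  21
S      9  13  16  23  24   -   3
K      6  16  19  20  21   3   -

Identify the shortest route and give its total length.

Option A: 25 + 24 + 25 + 20 + 21 + 24 + 9 = 148
Option B: 17 + 22 + 39 + 20 + 3 + 13 + 22 = 136

Shortest is Option B, total 136 min.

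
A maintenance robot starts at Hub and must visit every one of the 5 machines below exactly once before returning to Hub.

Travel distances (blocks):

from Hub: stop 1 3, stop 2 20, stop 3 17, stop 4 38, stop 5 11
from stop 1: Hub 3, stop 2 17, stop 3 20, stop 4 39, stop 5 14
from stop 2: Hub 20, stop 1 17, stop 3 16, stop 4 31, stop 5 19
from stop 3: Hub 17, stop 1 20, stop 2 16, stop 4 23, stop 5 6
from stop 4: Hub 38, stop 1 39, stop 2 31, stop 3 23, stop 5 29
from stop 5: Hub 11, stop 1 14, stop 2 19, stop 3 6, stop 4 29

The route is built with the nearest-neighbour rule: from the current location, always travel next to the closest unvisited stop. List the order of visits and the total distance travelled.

108 blocks along Hub → stop 1 → stop 5 → stop 3 → stop 2 → stop 4 → Hub.

Hub → [stop 1:3 / stop 5:11 / stop 3:17 / stop 2:20 / stop 4:38] → stop 1 (3)
stop 1 → [stop 5:14 / stop 2:17 / stop 3:20 / stop 4:39] → stop 5 (14)
stop 5 → [stop 3:6 / stop 2:19 / stop 4:29] → stop 3 (6)
stop 3 → [stop 2:16 / stop 4:23] → stop 2 (16)
stop 2 → [stop 4:31] → stop 4 (31)
Return stop 4→Hub: 38.
Total = 3 + 14 + 6 + 16 + 31 + 38 = 108.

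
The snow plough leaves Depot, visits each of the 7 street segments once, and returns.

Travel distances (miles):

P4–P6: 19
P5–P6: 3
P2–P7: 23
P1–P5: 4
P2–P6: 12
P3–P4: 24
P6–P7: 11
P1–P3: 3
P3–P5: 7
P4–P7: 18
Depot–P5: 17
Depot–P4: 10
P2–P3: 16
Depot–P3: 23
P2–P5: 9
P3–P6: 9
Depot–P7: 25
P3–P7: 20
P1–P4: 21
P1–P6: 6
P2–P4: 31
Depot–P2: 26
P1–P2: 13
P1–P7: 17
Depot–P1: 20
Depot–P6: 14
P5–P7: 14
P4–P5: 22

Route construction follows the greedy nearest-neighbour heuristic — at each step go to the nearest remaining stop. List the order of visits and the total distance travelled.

From Depot: distances to unvisited — P4=10, P6=14, P5=17, P1=20, P3=23, P7=25, P2=26. Nearest is P4 (10).
From P4: distances to unvisited — P7=18, P6=19, P1=21, P5=22, P3=24, P2=31. Nearest is P7 (18).
From P7: distances to unvisited — P6=11, P5=14, P1=17, P3=20, P2=23. Nearest is P6 (11).
From P6: distances to unvisited — P5=3, P1=6, P3=9, P2=12. Nearest is P5 (3).
From P5: distances to unvisited — P1=4, P3=7, P2=9. Nearest is P1 (4).
From P1: distances to unvisited — P3=3, P2=13. Nearest is P3 (3).
From P3: distances to unvisited — P2=16. Nearest is P2 (16).
Return P2→Depot: 26.
Total = 10 + 18 + 11 + 3 + 4 + 3 + 16 + 26 = 91.

Total distance 91 miles via the nearest-neighbour route Depot → P4 → P7 → P6 → P5 → P1 → P3 → P2 → Depot.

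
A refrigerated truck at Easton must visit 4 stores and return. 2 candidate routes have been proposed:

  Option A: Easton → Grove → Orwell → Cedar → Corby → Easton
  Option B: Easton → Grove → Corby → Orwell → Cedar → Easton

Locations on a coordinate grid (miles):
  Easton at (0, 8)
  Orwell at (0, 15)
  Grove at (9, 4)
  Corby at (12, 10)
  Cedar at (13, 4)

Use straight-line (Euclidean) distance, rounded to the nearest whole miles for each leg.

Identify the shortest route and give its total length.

59 miles — Option A is the shortest.

Option A: 10 + 14 + 17 + 6 + 12 = 59
Option B: 10 + 7 + 13 + 17 + 14 = 61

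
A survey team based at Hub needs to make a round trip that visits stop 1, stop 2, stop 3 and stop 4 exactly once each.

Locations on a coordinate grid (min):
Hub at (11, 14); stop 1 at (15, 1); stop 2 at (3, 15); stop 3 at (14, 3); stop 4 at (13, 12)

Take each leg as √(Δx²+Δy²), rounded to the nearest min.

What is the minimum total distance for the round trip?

There are 12 distinct closed tours to check (reversals are equivalent).
Hub - stop 1 - stop 2 - stop 3 - stop 4 - Hub: 14+18+16+9+3 = 60
Hub - stop 1 - stop 2 - stop 4 - stop 3 - Hub: 14+18+10+9+11 = 62
Hub - stop 1 - stop 3 - stop 2 - stop 4 - Hub: 14+2+16+10+3 = 45
Hub - stop 1 - stop 3 - stop 4 - stop 2 - Hub: 14+2+9+10+8 = 43
Hub - stop 1 - stop 4 - stop 2 - stop 3 - Hub: 14+11+10+16+11 = 62
Hub - stop 1 - stop 4 - stop 3 - stop 2 - Hub: 14+11+9+16+8 = 58
Hub - stop 2 - stop 1 - stop 3 - stop 4 - Hub: 8+18+2+9+3 = 40
Hub - stop 2 - stop 1 - stop 4 - stop 3 - Hub: 8+18+11+9+11 = 57
Hub - stop 2 - stop 3 - stop 1 - stop 4 - Hub: 8+16+2+11+3 = 40
Hub - stop 2 - stop 4 - stop 1 - stop 3 - Hub: 8+10+11+2+11 = 42
Hub - stop 3 - stop 1 - stop 2 - stop 4 - Hub: 11+2+18+10+3 = 44
Hub - stop 3 - stop 2 - stop 1 - stop 4 - Hub: 11+16+18+11+3 = 59
The minimum is 40.
One optimal route: Hub → stop 2 → stop 1 → stop 3 → stop 4 → Hub (or its reverse).

Shortest round trip = 40 min.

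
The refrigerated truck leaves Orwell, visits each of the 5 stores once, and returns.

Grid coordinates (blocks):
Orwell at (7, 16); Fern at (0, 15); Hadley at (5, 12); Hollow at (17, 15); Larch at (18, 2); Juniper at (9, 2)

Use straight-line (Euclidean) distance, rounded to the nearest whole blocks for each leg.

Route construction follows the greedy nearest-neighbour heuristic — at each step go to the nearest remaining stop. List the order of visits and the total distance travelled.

Nearest-neighbour total = 58 blocks; route Orwell → Hadley → Fern → Juniper → Larch → Hollow → Orwell.

At Orwell the remaining stops are Hadley 4, Fern 7, Hollow 10, Juniper 14, Larch 18; go to Hadley.
At Hadley the remaining stops are Fern 6, Juniper 11, Hollow 12, Larch 16; go to Fern.
At Fern the remaining stops are Juniper 16, Hollow 17, Larch 22; go to Juniper.
At Juniper the remaining stops are Larch 9, Hollow 15; go to Larch.
At Larch the remaining stops are Hollow 13; go to Hollow.
Return Hollow→Orwell: 10.
Total = 4 + 6 + 16 + 9 + 13 + 10 = 58.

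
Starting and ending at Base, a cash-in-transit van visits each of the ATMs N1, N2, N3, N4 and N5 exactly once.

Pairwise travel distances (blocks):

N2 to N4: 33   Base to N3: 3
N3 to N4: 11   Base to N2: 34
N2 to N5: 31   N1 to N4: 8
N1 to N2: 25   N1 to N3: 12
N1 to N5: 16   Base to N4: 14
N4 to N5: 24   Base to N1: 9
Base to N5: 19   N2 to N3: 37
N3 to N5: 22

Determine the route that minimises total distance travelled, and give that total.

97 blocks — the shortest possible round trip.

Base→N1→N2→N3→N4→N5→Base: 9+25+37+11+24+19 = 125
Base→N1→N2→N3→N5→N4→Base: 9+25+37+22+24+14 = 131
Base→N1→N2→N4→N3→N5→Base: 9+25+33+11+22+19 = 119
Base→N1→N2→N4→N5→N3→Base: 9+25+33+24+22+3 = 116
Base→N1→N2→N5→N3→N4→Base: 9+25+31+22+11+14 = 112
Base→N1→N2→N5→N4→N3→Base: 9+25+31+24+11+3 = 103
Base→N1→N3→N2→N4→N5→Base: 9+12+37+33+24+19 = 134
Base→N1→N3→N2→N5→N4→Base: 9+12+37+31+24+14 = 127
Base→N1→N3→N4→N2→N5→Base: 9+12+11+33+31+19 = 115
Base→N1→N3→N4→N5→N2→Base: 9+12+11+24+31+34 = 121
Base→N1→N3→N5→N2→N4→Base: 9+12+22+31+33+14 = 121
Base→N1→N3→N5→N4→N2→Base: 9+12+22+24+33+34 = 134
Base→N1→N4→N2→N3→N5→Base: 9+8+33+37+22+19 = 128
Base→N1→N4→N2→N5→N3→Base: 9+8+33+31+22+3 = 106
… (46 more)
Base→N3→N4→N1→N2→N5→Base: 3+11+8+25+31+19 = 97  ← best
The minimum is 97.
One optimal route: Base → N3 → N4 → N1 → N2 → N5 → Base (or its reverse).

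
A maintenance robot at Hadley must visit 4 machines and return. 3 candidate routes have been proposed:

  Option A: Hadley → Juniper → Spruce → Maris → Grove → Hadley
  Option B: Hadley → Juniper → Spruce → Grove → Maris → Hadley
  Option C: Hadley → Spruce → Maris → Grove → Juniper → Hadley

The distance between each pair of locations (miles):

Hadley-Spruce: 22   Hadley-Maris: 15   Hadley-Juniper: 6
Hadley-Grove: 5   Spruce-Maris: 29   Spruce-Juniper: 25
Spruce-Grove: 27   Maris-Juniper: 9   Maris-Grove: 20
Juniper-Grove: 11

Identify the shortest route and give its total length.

85 miles — Option A is the shortest.

Option A: 6 + 25 + 29 + 20 + 5 = 85
Option B: 6 + 25 + 27 + 20 + 15 = 93
Option C: 22 + 29 + 20 + 11 + 6 = 88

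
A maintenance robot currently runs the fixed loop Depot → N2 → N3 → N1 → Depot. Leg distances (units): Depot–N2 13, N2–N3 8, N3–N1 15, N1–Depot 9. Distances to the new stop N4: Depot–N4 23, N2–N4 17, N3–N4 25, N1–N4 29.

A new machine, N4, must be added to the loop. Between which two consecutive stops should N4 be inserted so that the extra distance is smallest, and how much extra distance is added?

Minimum extra distance: 27, inserting N4 between Depot and N2.

Insertion cost between consecutive stops i–j is d(i,N4) + d(N4,j) − d(i,j):
  between Depot and N2: 23 + 17 − 13 = 27
  between N2 and N3: 17 + 25 − 8 = 34
  between N3 and N1: 25 + 29 − 15 = 39
  between N1 and Depot: 29 + 23 − 9 = 43
Cheapest insertion is between Depot and N2, adding 27.
New total = 45 + 27 = 72.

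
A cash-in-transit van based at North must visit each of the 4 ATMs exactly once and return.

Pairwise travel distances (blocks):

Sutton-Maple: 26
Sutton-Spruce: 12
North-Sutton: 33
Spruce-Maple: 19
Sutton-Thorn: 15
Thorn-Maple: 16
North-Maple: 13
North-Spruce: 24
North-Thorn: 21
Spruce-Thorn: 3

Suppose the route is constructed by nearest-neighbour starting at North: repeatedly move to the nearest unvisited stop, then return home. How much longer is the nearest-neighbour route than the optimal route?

The nearest-neighbour route is 2 blocks longer than optimal.

From North: Maple=13, Thorn=21, Spruce=24, Sutton=33 → choose Maple (13).
From Maple: Thorn=16, Spruce=19, Sutton=26 → choose Thorn (16).
From Thorn: Spruce=3, Sutton=15 → choose Spruce (3).
From Spruce: Sutton=12 → choose Sutton (12).
NN route North → Maple → Thorn → Spruce → Sutton → North costs 77.
Optimal: North → Thorn → Spruce → Sutton → Maple → North costs 75 (by enumerating all 12 distinct tours).
Excess = 77 − 75 = 2.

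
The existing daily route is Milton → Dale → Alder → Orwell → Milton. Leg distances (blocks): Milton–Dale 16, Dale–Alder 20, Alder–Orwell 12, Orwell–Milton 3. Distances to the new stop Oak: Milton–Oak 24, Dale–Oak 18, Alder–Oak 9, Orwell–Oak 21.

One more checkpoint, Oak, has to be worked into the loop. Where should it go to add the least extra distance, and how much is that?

+7 blocks — insert Oak between Dale and Alder.

Insertion cost between consecutive stops i–j is d(i,Oak) + d(Oak,j) − d(i,j):
  between Milton and Dale: 24 + 18 − 16 = 26
  between Dale and Alder: 18 + 9 − 20 = 7
  between Alder and Orwell: 9 + 21 − 12 = 18
  between Orwell and Milton: 21 + 24 − 3 = 42
Cheapest insertion is between Dale and Alder, adding 7.
New total = 51 + 7 = 58.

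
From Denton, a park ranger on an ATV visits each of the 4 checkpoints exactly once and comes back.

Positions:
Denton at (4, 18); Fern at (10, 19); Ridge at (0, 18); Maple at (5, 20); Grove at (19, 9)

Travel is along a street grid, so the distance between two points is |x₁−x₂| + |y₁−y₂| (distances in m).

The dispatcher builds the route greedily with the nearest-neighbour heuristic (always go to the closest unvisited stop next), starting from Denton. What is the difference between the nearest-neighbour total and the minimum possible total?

From Denton: Maple=3, Ridge=4, Fern=7, Grove=24 → choose Maple (3).
From Maple: Fern=6, Ridge=7, Grove=25 → choose Fern (6).
From Fern: Ridge=11, Grove=19 → choose Ridge (11).
From Ridge: Grove=28 → choose Grove (28).
NN route Denton → Maple → Fern → Ridge → Grove → Denton costs 72.
Optimal: Denton → Ridge → Maple → Fern → Grove → Denton costs 60 (by enumerating all 12 distinct tours).
Excess = 72 − 60 = 12.

The nearest-neighbour route is 12 m longer than optimal.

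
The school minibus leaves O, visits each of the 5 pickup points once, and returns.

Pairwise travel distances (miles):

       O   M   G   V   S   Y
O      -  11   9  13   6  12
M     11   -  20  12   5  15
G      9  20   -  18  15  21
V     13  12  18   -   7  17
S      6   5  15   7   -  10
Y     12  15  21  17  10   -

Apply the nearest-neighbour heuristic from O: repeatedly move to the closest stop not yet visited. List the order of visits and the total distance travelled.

At O the remaining stops are S 6, G 9, M 11, Y 12, V 13; go to S.
At S the remaining stops are M 5, V 7, Y 10, G 15; go to M.
At M the remaining stops are V 12, Y 15, G 20; go to V.
At V the remaining stops are Y 17, G 18; go to Y.
At Y the remaining stops are G 21; go to G.
Return G→O: 9.
Total = 6 + 5 + 12 + 17 + 21 + 9 = 70.

Nearest-neighbour total = 70 miles; route O → S → M → V → Y → G → O.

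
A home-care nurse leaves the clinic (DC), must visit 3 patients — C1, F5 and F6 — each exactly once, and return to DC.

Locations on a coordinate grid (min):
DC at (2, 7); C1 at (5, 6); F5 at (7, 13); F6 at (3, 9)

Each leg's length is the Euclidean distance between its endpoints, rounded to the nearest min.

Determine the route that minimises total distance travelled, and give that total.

There are 3 distinct closed tours to check (reversals are equivalent).
DC→C1→F5→F6→DC: 3+7+6+2 = 18
DC→C1→F6→F5→DC: 3+4+6+8 = 21
DC→F5→C1→F6→DC: 8+7+4+2 = 21
The minimum is 18.
One optimal route: DC → C1 → F5 → F6 → DC (or its reverse).

Minimum total distance: 18 min.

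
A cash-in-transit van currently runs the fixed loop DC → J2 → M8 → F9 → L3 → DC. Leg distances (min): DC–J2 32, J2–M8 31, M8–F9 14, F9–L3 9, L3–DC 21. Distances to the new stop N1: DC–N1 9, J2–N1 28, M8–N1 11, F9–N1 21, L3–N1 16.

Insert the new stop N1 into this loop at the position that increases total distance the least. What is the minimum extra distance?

Insertion cost between consecutive stops i–j is d(i,N1) + d(N1,j) − d(i,j):
  between DC and J2: 9 + 28 − 32 = 5
  between J2 and M8: 28 + 11 − 31 = 8
  between M8 and F9: 11 + 21 − 14 = 18
  between F9 and L3: 21 + 16 − 9 = 28
  between L3 and DC: 16 + 9 − 21 = 4
Cheapest insertion is between L3 and DC, adding 4.
New total = 107 + 4 = 111.

Minimum extra distance: 4 min, inserting N1 between L3 and DC.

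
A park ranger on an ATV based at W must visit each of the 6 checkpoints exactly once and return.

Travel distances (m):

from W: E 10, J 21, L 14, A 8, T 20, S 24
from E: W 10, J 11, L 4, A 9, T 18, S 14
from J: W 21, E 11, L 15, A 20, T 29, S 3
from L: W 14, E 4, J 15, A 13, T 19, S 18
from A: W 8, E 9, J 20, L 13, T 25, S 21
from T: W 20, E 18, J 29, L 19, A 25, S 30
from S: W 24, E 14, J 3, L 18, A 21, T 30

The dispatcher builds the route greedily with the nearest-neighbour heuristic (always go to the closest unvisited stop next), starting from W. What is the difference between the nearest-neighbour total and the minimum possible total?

Excess over optimum: 3 m.

W: A=8, E=10, L=14, T=20, J=21, S=24 ⇒ A
A: E=9, L=13, J=20, S=21, T=25 ⇒ E
E: L=4, J=11, S=14, T=18 ⇒ L
L: J=15, S=18, T=19 ⇒ J
J: S=3, T=29 ⇒ S
S: T=30 ⇒ T
NN route W → A → E → L → J → S → T → W costs 89.
Optimal: W → A → S → J → E → L → T → W costs 86 (by enumerating all 360 distinct tours).
Excess = 89 − 86 = 3.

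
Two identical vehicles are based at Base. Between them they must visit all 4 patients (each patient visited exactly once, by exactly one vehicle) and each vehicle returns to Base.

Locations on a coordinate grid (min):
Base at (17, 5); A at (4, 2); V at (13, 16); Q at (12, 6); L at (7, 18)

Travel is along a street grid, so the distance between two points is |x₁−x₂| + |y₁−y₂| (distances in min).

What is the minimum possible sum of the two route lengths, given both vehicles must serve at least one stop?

Try each way of splitting the stops between the two vehicles (each non-empty) and, for each split, find the best tour for each vehicle:
  {A} + {V, Q, L}: 32 + 46 = 78
  {V} + {A, Q, L}: 30 + 58 = 88
  {A, V} + {Q, L}: 54 + 46 = 100
  {Q} + {A, V, L}: 12 + 58 = 70
  {A, Q} + {V, L}: 34 + 46 = 80
  {V, Q} + {A, L}: 32 + 58 = 90
  … (7 splits in total)
Best: vehicle 1 Base → Q → Base = 12; vehicle 2 Base → A → L → V → Base = 58; combined 70.

70 min — the smallest possible combined total.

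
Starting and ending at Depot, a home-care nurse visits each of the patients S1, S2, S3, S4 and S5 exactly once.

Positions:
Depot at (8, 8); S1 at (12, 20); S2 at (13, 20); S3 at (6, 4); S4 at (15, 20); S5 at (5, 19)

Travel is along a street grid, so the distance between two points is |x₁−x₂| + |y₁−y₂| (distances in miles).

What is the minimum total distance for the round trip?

52 miles — the shortest possible round trip.

With 5 stops there are 5!/2 = 60 distinct round trips (a route and its reverse cost the same).
Depot - S1 - S2 - S3 - S4 - S5 - Depot: 16+1+23+25+11+14 = 90
Depot - S1 - S2 - S3 - S5 - S4 - Depot: 16+1+23+16+11+19 = 86
Depot - S1 - S2 - S4 - S3 - S5 - Depot: 16+1+2+25+16+14 = 74
Depot - S1 - S2 - S4 - S5 - S3 - Depot: 16+1+2+11+16+6 = 52
Depot - S1 - S2 - S5 - S3 - S4 - Depot: 16+1+9+16+25+19 = 86
Depot - S1 - S2 - S5 - S4 - S3 - Depot: 16+1+9+11+25+6 = 68
Depot - S1 - S3 - S2 - S4 - S5 - Depot: 16+22+23+2+11+14 = 88
Depot - S1 - S3 - S2 - S5 - S4 - Depot: 16+22+23+9+11+19 = 100
Depot - S1 - S3 - S4 - S2 - S5 - Depot: 16+22+25+2+9+14 = 88
Depot - S1 - S3 - S4 - S5 - S2 - Depot: 16+22+25+11+9+17 = 100
Depot - S1 - S3 - S5 - S2 - S4 - Depot: 16+22+16+9+2+19 = 84
Depot - S1 - S3 - S5 - S4 - S2 - Depot: 16+22+16+11+2+17 = 84
Depot - S1 - S4 - S2 - S3 - S5 - Depot: 16+3+2+23+16+14 = 74
Depot - S1 - S4 - S2 - S5 - S3 - Depot: 16+3+2+9+16+6 = 52
… (46 more)
The minimum is 52.
One optimal route: Depot → S1 → S2 → S4 → S5 → S3 → Depot (or its reverse).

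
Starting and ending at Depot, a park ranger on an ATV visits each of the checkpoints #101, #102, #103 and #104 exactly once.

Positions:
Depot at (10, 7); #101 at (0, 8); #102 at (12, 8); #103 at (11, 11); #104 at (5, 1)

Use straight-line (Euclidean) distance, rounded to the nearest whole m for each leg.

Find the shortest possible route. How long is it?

Depot - #101 - #102 - #103 - #104 - Depot: 10+12+3+12+8 = 45
Depot - #101 - #102 - #104 - #103 - Depot: 10+12+10+12+4 = 48
Depot - #101 - #103 - #102 - #104 - Depot: 10+11+3+10+8 = 42
Depot - #101 - #103 - #104 - #102 - Depot: 10+11+12+10+2 = 45
Depot - #101 - #104 - #102 - #103 - Depot: 10+9+10+3+4 = 36
Depot - #101 - #104 - #103 - #102 - Depot: 10+9+12+3+2 = 36
Depot - #102 - #101 - #103 - #104 - Depot: 2+12+11+12+8 = 45
Depot - #102 - #101 - #104 - #103 - Depot: 2+12+9+12+4 = 39
Depot - #102 - #103 - #101 - #104 - Depot: 2+3+11+9+8 = 33
Depot - #102 - #104 - #101 - #103 - Depot: 2+10+9+11+4 = 36
Depot - #103 - #101 - #102 - #104 - Depot: 4+11+12+10+8 = 45
Depot - #103 - #102 - #101 - #104 - Depot: 4+3+12+9+8 = 36
The minimum is 33.
One optimal route: Depot → #102 → #103 → #101 → #104 → Depot (or its reverse).

Minimum total distance: 33 m.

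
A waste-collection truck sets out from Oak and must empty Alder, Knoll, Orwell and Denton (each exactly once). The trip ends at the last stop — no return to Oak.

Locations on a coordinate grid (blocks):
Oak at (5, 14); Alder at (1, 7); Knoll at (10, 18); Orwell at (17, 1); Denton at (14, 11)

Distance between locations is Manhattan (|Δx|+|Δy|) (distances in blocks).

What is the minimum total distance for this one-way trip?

There are 4! = 24 possible orderings.
Oak→Alder→Knoll→Orwell→Denton: 11+20+24+13 = 68
Oak→Alder→Knoll→Denton→Orwell: 11+20+11+13 = 55
Oak→Alder→Orwell→Knoll→Denton: 11+22+24+11 = 68
Oak→Alder→Orwell→Denton→Knoll: 11+22+13+11 = 57
Oak→Alder→Denton→Knoll→Orwell: 11+17+11+24 = 63
Oak→Alder→Denton→Orwell→Knoll: 11+17+13+24 = 65
Oak→Knoll→Alder→Orwell→Denton: 9+20+22+13 = 64
Oak→Knoll→Alder→Denton→Orwell: 9+20+17+13 = 59
Oak→Knoll→Orwell→Alder→Denton: 9+24+22+17 = 72
Oak→Knoll→Orwell→Denton→Alder: 9+24+13+17 = 63
Oak→Knoll→Denton→Alder→Orwell: 9+11+17+22 = 59
Oak→Knoll→Denton→Orwell→Alder: 9+11+13+22 = 55
Oak→Orwell→Alder→Knoll→Denton: 25+22+20+11 = 78
Oak→Orwell→Alder→Denton→Knoll: 25+22+17+11 = 75
… (10 more)
The minimum is 55.
One shortest path: Oak → Alder → Knoll → Denton → Orwell.

Shortest open route: 55 blocks.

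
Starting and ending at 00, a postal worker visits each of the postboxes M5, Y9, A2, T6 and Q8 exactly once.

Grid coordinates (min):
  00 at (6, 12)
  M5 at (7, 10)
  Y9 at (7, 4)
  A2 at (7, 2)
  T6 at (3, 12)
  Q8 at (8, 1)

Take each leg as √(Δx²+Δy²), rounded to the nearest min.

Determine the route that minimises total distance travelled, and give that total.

00 → M5 → Y9 → A2 → T6 → Q8 → 00: 2+6+2+11+12+11 = 44
00 → M5 → Y9 → A2 → Q8 → T6 → 00: 2+6+2+1+12+3 = 26
00 → M5 → Y9 → T6 → A2 → Q8 → 00: 2+6+9+11+1+11 = 40
00 → M5 → Y9 → T6 → Q8 → A2 → 00: 2+6+9+12+1+10 = 40
00 → M5 → Y9 → Q8 → A2 → T6 → 00: 2+6+3+1+11+3 = 26
00 → M5 → Y9 → Q8 → T6 → A2 → 00: 2+6+3+12+11+10 = 44
00 → M5 → A2 → Y9 → T6 → Q8 → 00: 2+8+2+9+12+11 = 44
00 → M5 → A2 → Y9 → Q8 → T6 → 00: 2+8+2+3+12+3 = 30
00 → M5 → A2 → T6 → Y9 → Q8 → 00: 2+8+11+9+3+11 = 44
00 → M5 → A2 → T6 → Q8 → Y9 → 00: 2+8+11+12+3+8 = 44
00 → M5 → A2 → Q8 → Y9 → T6 → 00: 2+8+1+3+9+3 = 26
00 → M5 → A2 → Q8 → T6 → Y9 → 00: 2+8+1+12+9+8 = 40
00 → M5 → T6 → Y9 → A2 → Q8 → 00: 2+4+9+2+1+11 = 29
00 → M5 → T6 → Y9 → Q8 → A2 → 00: 2+4+9+3+1+10 = 29
… (46 more)
The minimum is 26.
One optimal route: 00 → M5 → Y9 → A2 → Q8 → T6 → 00 (or its reverse).

Minimum total distance: 26 min.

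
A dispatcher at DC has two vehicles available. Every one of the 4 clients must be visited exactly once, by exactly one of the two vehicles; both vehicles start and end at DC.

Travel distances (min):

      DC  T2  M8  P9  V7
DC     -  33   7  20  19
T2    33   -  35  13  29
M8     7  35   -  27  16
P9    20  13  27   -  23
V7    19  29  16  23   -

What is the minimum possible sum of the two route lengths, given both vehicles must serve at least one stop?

There are 2^3 − 1 = 7 ways to divide the 4 stops into two non-empty groups. For each, the best each vehicle can do is its own shortest tour through its group:
  {T2} + {M8, P9, V7}: 66 + 66 = 132
  {M8} + {T2, P9, V7}: 14 + 81 = 95
  {T2, M8} + {P9, V7}: 75 + 62 = 137
  {P9} + {T2, M8, V7}: 40 + 85 = 125
  {T2, P9} + {M8, V7}: 66 + 42 = 108
  {M8, P9} + {T2, V7}: 54 + 81 = 135
  … (7 splits in total)
Best: vehicle 1 DC → M8 → DC = 14; vehicle 2 DC → P9 → T2 → V7 → DC = 81; combined 95.

Minimum combined distance: 95 min.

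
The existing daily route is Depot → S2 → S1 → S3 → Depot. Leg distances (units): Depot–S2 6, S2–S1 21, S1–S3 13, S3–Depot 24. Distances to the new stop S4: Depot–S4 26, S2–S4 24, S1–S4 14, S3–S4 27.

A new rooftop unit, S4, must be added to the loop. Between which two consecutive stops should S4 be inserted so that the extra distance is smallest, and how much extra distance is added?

Insertion cost between consecutive stops i–j is d(i,S4) + d(S4,j) − d(i,j):
  between Depot and S2: 26 + 24 − 6 = 44
  between S2 and S1: 24 + 14 − 21 = 17
  between S1 and S3: 14 + 27 − 13 = 28
  between S3 and Depot: 27 + 26 − 24 = 29
Cheapest insertion is between S2 and S1, adding 17.
New total = 64 + 17 = 81.

Minimum extra distance: 17, inserting S4 between S2 and S1.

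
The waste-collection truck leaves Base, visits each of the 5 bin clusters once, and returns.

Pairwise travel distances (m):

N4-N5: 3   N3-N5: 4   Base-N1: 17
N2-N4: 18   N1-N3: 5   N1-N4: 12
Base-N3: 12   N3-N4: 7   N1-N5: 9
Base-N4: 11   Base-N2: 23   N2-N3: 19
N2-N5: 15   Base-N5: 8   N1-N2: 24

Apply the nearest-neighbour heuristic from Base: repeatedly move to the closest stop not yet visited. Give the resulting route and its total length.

Total distance 70 m via the nearest-neighbour route Base → N5 → N4 → N3 → N1 → N2 → Base.

Base → [N5:8 / N4:11 / N3:12 / N1:17 / N2:23] → N5 (8)
N5 → [N4:3 / N3:4 / N1:9 / N2:15] → N4 (3)
N4 → [N3:7 / N1:12 / N2:18] → N3 (7)
N3 → [N1:5 / N2:19] → N1 (5)
N1 → [N2:24] → N2 (24)
Return N2→Base: 23.
Total = 8 + 3 + 7 + 5 + 24 + 23 = 70.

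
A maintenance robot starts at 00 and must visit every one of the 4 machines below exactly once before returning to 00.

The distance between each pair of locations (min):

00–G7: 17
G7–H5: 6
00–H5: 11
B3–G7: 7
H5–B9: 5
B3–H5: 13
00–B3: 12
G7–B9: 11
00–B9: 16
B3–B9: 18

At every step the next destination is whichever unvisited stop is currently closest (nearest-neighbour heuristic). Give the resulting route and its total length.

Total distance 46 min via the nearest-neighbour route 00 → H5 → B9 → G7 → B3 → 00.

At 00 the remaining stops are H5 11, B3 12, B9 16, G7 17; go to H5.
At H5 the remaining stops are B9 5, G7 6, B3 13; go to B9.
At B9 the remaining stops are G7 11, B3 18; go to G7.
At G7 the remaining stops are B3 7; go to B3.
Return B3→00: 12.
Total = 11 + 5 + 11 + 7 + 12 = 46.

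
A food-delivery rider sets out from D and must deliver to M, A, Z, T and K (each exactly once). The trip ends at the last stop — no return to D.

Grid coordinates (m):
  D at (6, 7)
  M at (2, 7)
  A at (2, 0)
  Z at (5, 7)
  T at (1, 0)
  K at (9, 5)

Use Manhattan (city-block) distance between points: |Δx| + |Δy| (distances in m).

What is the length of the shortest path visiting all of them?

22 m — the minimum one-way total.

There are 5! = 120 possible orderings.
D → M → A → Z → T → K: 4+7+10+11+13 = 45
D → M → A → Z → K → T: 4+7+10+6+13 = 40
D → M → A → T → Z → K: 4+7+1+11+6 = 29
D → M → A → T → K → Z: 4+7+1+13+6 = 31
D → M → A → K → Z → T: 4+7+12+6+11 = 40
D → M → A → K → T → Z: 4+7+12+13+11 = 47
D → M → Z → A → T → K: 4+3+10+1+13 = 31
D → M → Z → A → K → T: 4+3+10+12+13 = 42
D → M → Z → T → A → K: 4+3+11+1+12 = 31
D → M → Z → T → K → A: 4+3+11+13+12 = 43
D → M → Z → K → A → T: 4+3+6+12+1 = 26
D → M → Z → K → T → A: 4+3+6+13+1 = 27
D → M → T → A → Z → K: 4+8+1+10+6 = 29
D → M → T → A → K → Z: 4+8+1+12+6 = 31
… (106 more)
D → K → Z → M → A → T: 5+6+3+7+1 = 22  ← best
The minimum is 22.
One shortest path: D → K → Z → M → A → T.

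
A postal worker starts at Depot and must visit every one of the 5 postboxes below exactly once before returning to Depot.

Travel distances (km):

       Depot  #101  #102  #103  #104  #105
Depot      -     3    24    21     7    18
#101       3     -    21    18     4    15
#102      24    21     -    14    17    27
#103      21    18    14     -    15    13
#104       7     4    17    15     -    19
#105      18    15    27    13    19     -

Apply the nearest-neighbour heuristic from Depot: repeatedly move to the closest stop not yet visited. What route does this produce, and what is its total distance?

From Depot: distances to unvisited — #101=3, #104=7, #105=18, #103=21, #102=24. Nearest is #101 (3).
From #101: distances to unvisited — #104=4, #105=15, #103=18, #102=21. Nearest is #104 (4).
From #104: distances to unvisited — #103=15, #102=17, #105=19. Nearest is #103 (15).
From #103: distances to unvisited — #105=13, #102=14. Nearest is #105 (13).
From #105: distances to unvisited — #102=27. Nearest is #102 (27).
Return #102→Depot: 24.
Total = 3 + 4 + 15 + 13 + 27 + 24 = 86.

86 km along Depot → #101 → #104 → #103 → #105 → #102 → Depot.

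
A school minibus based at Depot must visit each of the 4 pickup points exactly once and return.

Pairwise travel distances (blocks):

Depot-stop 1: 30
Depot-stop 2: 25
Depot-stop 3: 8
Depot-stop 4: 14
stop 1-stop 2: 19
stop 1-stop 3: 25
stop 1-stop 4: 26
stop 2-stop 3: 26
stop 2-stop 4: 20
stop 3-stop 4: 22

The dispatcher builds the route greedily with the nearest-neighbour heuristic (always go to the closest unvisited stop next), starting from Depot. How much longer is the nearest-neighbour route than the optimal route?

Excess over optimum: 13 blocks.

From Depot: stop 3=8, stop 4=14, stop 2=25, stop 1=30 → choose stop 3 (8).
From stop 3: stop 4=22, stop 1=25, stop 2=26 → choose stop 4 (22).
From stop 4: stop 2=20, stop 1=26 → choose stop 2 (20).
From stop 2: stop 1=19 → choose stop 1 (19).
NN route Depot → stop 3 → stop 4 → stop 2 → stop 1 → Depot costs 99.
Optimal: Depot → stop 3 → stop 1 → stop 2 → stop 4 → Depot costs 86 (by enumerating all 12 distinct tours).
Excess = 99 − 86 = 13.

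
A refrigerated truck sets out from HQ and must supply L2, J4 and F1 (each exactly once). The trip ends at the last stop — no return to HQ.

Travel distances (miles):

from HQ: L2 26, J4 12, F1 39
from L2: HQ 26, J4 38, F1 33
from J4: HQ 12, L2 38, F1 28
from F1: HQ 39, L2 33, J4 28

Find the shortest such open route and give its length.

There are 3! = 6 possible orderings.
HQ - L2 - J4 - F1: 26+38+28 = 92
HQ - L2 - F1 - J4: 26+33+28 = 87
HQ - J4 - L2 - F1: 12+38+33 = 83
HQ - J4 - F1 - L2: 12+28+33 = 73
HQ - F1 - L2 - J4: 39+33+38 = 110
HQ - F1 - J4 - L2: 39+28+38 = 105
The minimum is 73.
One shortest path: HQ → J4 → F1 → L2.

73 miles — the minimum one-way total.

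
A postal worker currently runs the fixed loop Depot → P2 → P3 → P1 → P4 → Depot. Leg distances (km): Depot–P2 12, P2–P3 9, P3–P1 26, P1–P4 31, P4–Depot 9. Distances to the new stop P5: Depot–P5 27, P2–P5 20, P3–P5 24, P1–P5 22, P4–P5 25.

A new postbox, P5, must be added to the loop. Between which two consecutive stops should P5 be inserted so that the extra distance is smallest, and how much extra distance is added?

Minimum extra distance: 16 km, inserting P5 between P1 and P4.

Insertion cost between consecutive stops i–j is d(i,P5) + d(P5,j) − d(i,j):
  between Depot and P2: 27 + 20 − 12 = 35
  between P2 and P3: 20 + 24 − 9 = 35
  between P3 and P1: 24 + 22 − 26 = 20
  between P1 and P4: 22 + 25 − 31 = 16
  between P4 and Depot: 25 + 27 − 9 = 43
Cheapest insertion is between P1 and P4, adding 16.
New total = 87 + 16 = 103.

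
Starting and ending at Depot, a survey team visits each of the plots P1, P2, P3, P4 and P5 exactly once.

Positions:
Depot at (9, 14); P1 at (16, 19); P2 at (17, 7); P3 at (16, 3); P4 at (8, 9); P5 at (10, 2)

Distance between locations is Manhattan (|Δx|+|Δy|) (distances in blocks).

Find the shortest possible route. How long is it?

There are 60 distinct closed tours to check (reversals are equivalent).
Depot-P1-P2-P3-P4-P5-Depot: 12+13+5+14+9+13 = 66
Depot-P1-P2-P3-P5-P4-Depot: 12+13+5+7+9+6 = 52
Depot-P1-P2-P4-P3-P5-Depot: 12+13+11+14+7+13 = 70
Depot-P1-P2-P4-P5-P3-Depot: 12+13+11+9+7+18 = 70
Depot-P1-P2-P5-P3-P4-Depot: 12+13+12+7+14+6 = 64
Depot-P1-P2-P5-P4-P3-Depot: 12+13+12+9+14+18 = 78
Depot-P1-P3-P2-P4-P5-Depot: 12+16+5+11+9+13 = 66
Depot-P1-P3-P2-P5-P4-Depot: 12+16+5+12+9+6 = 60
Depot-P1-P3-P4-P2-P5-Depot: 12+16+14+11+12+13 = 78
Depot-P1-P3-P4-P5-P2-Depot: 12+16+14+9+12+15 = 78
Depot-P1-P3-P5-P2-P4-Depot: 12+16+7+12+11+6 = 64
Depot-P1-P3-P5-P4-P2-Depot: 12+16+7+9+11+15 = 70
Depot-P1-P4-P2-P3-P5-Depot: 12+18+11+5+7+13 = 66
Depot-P1-P4-P2-P5-P3-Depot: 12+18+11+12+7+18 = 78
… (46 more)
The minimum is 52.
One optimal route: Depot → P1 → P2 → P3 → P5 → P4 → Depot (or its reverse).

52 blocks — the shortest possible round trip.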